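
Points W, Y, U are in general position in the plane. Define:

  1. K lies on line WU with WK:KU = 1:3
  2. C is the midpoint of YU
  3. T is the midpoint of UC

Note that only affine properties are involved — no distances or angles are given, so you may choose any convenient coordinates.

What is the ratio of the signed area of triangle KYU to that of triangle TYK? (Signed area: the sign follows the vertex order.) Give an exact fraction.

Work in coordinates with W = (0, 0), Y = (1, 0), U = (0, 1).
1. K lies on line WU with WK:KU = 1:3 ⇒ K = (0, 1/4)
2. C is the midpoint of YU ⇒ C = (1/2, 1/2)
3. T is the midpoint of UC ⇒ T = (1/4, 3/4)
2·[KYU] = 3/4, 2·[TYK] = -9/16
[KYU]:[TYK] = 3/4:-9/16 = -4/3

[KYU]:[TYK] = -4/3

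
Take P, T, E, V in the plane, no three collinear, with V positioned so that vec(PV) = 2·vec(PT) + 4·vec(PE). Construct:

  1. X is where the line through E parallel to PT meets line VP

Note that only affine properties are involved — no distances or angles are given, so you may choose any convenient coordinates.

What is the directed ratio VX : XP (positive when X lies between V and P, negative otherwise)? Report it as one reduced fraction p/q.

Choose coordinates P = (0, 0), T = (1, 0), E = (0, 1), V = (2, 4).
1. X is where the line through E parallel to PT meets line VP ⇒ X = (1/2, 1)
X = V + t·(P−V) with t = 3/4, so VX:XP = t:(1−t) = 3/4:1/4

VX:XP = 3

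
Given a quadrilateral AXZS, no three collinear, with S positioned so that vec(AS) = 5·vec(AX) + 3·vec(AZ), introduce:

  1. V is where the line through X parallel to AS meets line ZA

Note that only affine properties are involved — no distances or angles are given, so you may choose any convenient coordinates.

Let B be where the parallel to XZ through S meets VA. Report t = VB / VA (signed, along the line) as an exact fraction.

Set A = (0, 0), X = (1, 0), Z = (0, 1), S = (5, 3); any affine frame gives the same invariant.
1. V is where the line through X parallel to AS meets line ZA ⇒ V = (0, -3/5)
through S parallel to XZ: direction (-1, 1); meets VA at B = (0, 8)
B = V + t·(A−V) with t = 43/3

t = 43/3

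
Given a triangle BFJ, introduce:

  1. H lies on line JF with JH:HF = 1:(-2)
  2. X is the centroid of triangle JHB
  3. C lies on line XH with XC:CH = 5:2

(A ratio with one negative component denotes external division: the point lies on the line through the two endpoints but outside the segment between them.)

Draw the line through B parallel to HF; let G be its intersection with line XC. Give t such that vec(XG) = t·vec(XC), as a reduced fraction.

Assign B = (0, 0), F = (1, 0), J = (0, 1) — the answer is frame-independent, so this choice is without loss of generality.
1. H lies on line JF with JH:HF = 1:(-2) ⇒ H = (-1, 2)
2. X is the centroid of triangle JHB ⇒ X = (-1/3, 1)
3. C lies on line XH with XC:CH = 5:2 ⇒ C = (-17/21, 12/7)
through B parallel to HF: direction (2, -2); meets XC at G = (1, -1)
G = X + t·(C−X) with t = -14/5

t = -14/5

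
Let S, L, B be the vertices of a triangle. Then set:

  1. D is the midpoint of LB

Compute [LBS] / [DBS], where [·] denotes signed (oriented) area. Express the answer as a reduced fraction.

Set S = (0, 0), L = (1, 0), B = (0, 1); any affine frame gives the same invariant.
1. D is the midpoint of LB ⇒ D = (1/2, 1/2)
2·[LBS] = 1, 2·[DBS] = 1/2
[LBS]:[DBS] = 1:1/2 = 2

[LBS]:[DBS] = 2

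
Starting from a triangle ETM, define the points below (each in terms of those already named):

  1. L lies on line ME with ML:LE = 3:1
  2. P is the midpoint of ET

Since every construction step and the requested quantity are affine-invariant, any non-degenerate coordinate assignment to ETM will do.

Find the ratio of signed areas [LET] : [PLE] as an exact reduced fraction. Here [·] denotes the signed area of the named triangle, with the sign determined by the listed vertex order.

[LET]:[PLE] = 2

Set E = (0, 0), T = (1, 0), M = (0, 1); any affine frame gives the same invariant.
1. L lies on line ME with ML:LE = 3:1 ⇒ L = (0, 1/4)
2. P is the midpoint of ET ⇒ P = (1/2, 0)
2·[LET] = 1/4, 2·[PLE] = 1/8
[LET]:[PLE] = 1/4:1/8 = 2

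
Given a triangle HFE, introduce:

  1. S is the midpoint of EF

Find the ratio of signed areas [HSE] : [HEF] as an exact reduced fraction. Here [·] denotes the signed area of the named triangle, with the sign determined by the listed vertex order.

Assign H = (0, 0), F = (1, 0), E = (0, 1) — the answer is frame-independent, so this choice is without loss of generality.
1. S is the midpoint of EF ⇒ S = (1/2, 1/2)
2·[HSE] = 1/2, 2·[HEF] = -1
[HSE]:[HEF] = 1/2:-1 = -1/2

[HSE]:[HEF] = -1/2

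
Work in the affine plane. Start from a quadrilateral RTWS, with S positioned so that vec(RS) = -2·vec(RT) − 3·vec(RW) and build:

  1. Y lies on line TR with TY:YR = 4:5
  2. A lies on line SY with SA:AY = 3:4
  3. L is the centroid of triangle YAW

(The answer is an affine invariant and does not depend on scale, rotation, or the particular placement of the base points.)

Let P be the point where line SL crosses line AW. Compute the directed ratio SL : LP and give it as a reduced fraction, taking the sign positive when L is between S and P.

Work in coordinates with R = (0, 0), T = (1, 0), W = (0, 1), S = (-2, -3).
1. Y lies on line TR with TY:YR = 4:5 ⇒ Y = (5/9, 0)
2. A lies on line SY with SA:AY = 3:4 ⇒ A = (-19/21, -12/7)
3. L is the centroid of triangle YAW ⇒ L = (-22/189, -5/21)
line SL meets AW at P = (-190/273, -99/91)
L = S + t·(P−S) with t = 13/9, so SL:LP = 13/9:-4/9

SL:LP = -13/4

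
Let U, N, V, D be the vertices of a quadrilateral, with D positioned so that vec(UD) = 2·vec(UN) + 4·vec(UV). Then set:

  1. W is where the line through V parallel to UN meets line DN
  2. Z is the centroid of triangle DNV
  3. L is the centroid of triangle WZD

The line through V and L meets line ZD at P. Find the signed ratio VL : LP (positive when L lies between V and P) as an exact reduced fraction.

Assign U = (0, 0), N = (1, 0), V = (0, 1), D = (2, 4) — the answer is frame-independent, so this choice is without loss of generality.
1. W is where the line through V parallel to UN meets line DN ⇒ W = (5/4, 1)
2. Z is the centroid of triangle DNV ⇒ Z = (1, 5/3)
3. L is the centroid of triangle WZD ⇒ L = (17/12, 20/9)
line VL meets ZD at P = (17/15, 89/45)
L = V + t·(P−V) with t = 5/4, so VL:LP = 5/4:-1/4

VL:LP = -5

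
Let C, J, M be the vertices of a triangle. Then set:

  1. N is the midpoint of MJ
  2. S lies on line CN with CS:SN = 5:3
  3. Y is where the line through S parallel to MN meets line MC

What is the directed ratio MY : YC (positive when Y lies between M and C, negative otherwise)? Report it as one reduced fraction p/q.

MY:YC = 3/5

Choose coordinates C = (0, 0), J = (1, 0), M = (0, 1).
1. N is the midpoint of MJ ⇒ N = (1/2, 1/2)
2. S lies on line CN with CS:SN = 5:3 ⇒ S = (5/16, 5/16)
3. Y is where the line through S parallel to MN meets line MC ⇒ Y = (0, 5/8)
Y = M + t·(C−M) with t = 3/8, so MY:YC = t:(1−t) = 3/8:5/8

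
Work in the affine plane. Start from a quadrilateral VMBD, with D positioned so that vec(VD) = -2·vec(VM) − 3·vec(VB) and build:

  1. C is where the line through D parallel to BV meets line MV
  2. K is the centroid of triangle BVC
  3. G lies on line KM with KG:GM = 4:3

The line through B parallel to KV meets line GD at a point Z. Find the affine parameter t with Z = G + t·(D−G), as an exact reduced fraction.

t = -1/6

Choose coordinates V = (0, 0), M = (1, 0), B = (0, 1), D = (-2, -3).
1. C is where the line through D parallel to BV meets line MV ⇒ C = (-2, 0)
2. K is the centroid of triangle BVC ⇒ K = (-2/3, 1/3)
3. G lies on line KM with KG:GM = 4:3 ⇒ G = (2/7, 1/7)
through B parallel to KV: direction (2/3, -1/3); meets GD at Z = (2/3, 2/3)
Z = G + t·(D−G) with t = -1/6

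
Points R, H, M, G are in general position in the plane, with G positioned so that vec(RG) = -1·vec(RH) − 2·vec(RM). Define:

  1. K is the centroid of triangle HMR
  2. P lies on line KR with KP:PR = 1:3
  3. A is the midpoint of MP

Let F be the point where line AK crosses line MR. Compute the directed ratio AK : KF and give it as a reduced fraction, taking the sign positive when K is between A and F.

Set R = (0, 0), H = (1, 0), M = (0, 1), G = (-1, -2); any affine frame gives the same invariant.
1. K is the centroid of triangle HMR ⇒ K = (1/3, 1/3)
2. P lies on line KR with KP:PR = 1:3 ⇒ P = (1/4, 1/4)
3. A is the midpoint of MP ⇒ A = (1/8, 5/8)
line AK meets MR at F = (0, 4/5)
K = A + t·(F−A) with t = -5/3, so AK:KF = -5/3:8/3

AK:KF = -5/8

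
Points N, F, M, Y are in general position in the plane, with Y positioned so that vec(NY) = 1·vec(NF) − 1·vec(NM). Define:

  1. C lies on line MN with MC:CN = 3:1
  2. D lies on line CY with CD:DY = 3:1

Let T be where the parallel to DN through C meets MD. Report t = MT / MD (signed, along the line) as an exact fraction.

t = 3/4

Assign N = (0, 0), F = (1, 0), M = (0, 1), Y = (1, -1) — the answer is frame-independent, so this choice is without loss of generality.
1. C lies on line MN with MC:CN = 3:1 ⇒ C = (0, 1/4)
2. D lies on line CY with CD:DY = 3:1 ⇒ D = (3/4, -11/16)
through C parallel to DN: direction (-3/4, 11/16); meets MD at T = (9/16, -17/64)
T = M + t·(D−M) with t = 3/4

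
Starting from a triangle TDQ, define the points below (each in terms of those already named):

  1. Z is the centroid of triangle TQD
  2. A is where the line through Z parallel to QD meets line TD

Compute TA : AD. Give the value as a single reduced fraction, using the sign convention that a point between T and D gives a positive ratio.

Work in coordinates with T = (0, 0), D = (1, 0), Q = (0, 1).
1. Z is the centroid of triangle TQD ⇒ Z = (1/3, 1/3)
2. A is where the line through Z parallel to QD meets line TD ⇒ A = (2/3, 0)
A = T + t·(D−T) with t = 2/3, so TA:AD = t:(1−t) = 2/3:1/3

TA:AD = 2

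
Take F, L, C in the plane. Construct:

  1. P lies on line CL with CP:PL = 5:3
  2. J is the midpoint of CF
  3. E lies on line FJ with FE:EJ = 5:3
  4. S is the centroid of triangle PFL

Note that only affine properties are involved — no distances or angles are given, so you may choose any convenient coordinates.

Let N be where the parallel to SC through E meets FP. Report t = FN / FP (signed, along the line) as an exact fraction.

t = 65/288

Set F = (0, 0), L = (1, 0), C = (0, 1); any affine frame gives the same invariant.
1. P lies on line CL with CP:PL = 5:3 ⇒ P = (5/8, 3/8)
2. J is the midpoint of CF ⇒ J = (0, 1/2)
3. E lies on line FJ with FE:EJ = 5:3 ⇒ E = (0, 5/16)
4. S is the centroid of triangle PFL ⇒ S = (13/24, 1/8)
through E parallel to SC: direction (-13/24, 7/8); meets FP at N = (325/2304, 65/768)
N = F + t·(P−F) with t = 65/288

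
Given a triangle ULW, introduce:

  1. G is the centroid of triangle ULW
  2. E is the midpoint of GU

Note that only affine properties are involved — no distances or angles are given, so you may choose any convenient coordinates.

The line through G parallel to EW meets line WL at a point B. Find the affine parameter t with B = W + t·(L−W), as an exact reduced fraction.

Assign U = (0, 0), L = (1, 0), W = (0, 1) — the answer is frame-independent, so this choice is without loss of generality.
1. G is the centroid of triangle ULW ⇒ G = (1/3, 1/3)
2. E is the midpoint of GU ⇒ E = (1/6, 1/6)
through G parallel to EW: direction (-1/6, 5/6); meets WL at B = (1/4, 3/4)
B = W + t·(L−W) with t = 1/4

t = 1/4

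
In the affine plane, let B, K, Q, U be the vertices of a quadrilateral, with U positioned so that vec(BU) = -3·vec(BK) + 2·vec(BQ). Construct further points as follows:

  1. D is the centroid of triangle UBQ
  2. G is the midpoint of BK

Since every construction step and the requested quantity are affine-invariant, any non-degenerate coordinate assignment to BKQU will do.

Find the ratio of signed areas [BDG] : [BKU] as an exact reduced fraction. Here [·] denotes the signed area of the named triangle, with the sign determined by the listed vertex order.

[BDG]:[BKU] = -1/4

Assign B = (0, 0), K = (1, 0), Q = (0, 1), U = (-3, 2) — the answer is frame-independent, so this choice is without loss of generality.
1. D is the centroid of triangle UBQ ⇒ D = (-1, 1)
2. G is the midpoint of BK ⇒ G = (1/2, 0)
2·[BDG] = -1/2, 2·[BKU] = 2
[BDG]:[BKU] = -1/2:2 = -1/4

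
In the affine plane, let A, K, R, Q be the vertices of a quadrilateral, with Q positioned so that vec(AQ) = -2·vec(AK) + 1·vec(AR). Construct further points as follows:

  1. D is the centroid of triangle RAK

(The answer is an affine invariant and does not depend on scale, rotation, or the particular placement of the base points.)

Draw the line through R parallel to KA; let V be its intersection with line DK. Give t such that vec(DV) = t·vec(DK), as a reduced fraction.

Choose coordinates A = (0, 0), K = (1, 0), R = (0, 1), Q = (-2, 1).
1. D is the centroid of triangle RAK ⇒ D = (1/3, 1/3)
through R parallel to KA: direction (-1, 0); meets DK at V = (-1, 1)
V = D + t·(K−D) with t = -2

t = -2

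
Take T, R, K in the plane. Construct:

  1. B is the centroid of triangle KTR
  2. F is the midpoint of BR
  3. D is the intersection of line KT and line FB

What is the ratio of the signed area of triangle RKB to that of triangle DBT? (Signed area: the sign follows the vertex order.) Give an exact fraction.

[RKB]:[DBT] = -2

Work in coordinates with T = (0, 0), R = (1, 0), K = (0, 1).
1. B is the centroid of triangle KTR ⇒ B = (1/3, 1/3)
2. F is the midpoint of BR ⇒ F = (2/3, 1/6)
3. D is the intersection of line KT and line FB ⇒ D = (0, 1/2)
2·[RKB] = 1/3, 2·[DBT] = -1/6
[RKB]:[DBT] = 1/3:-1/6 = -2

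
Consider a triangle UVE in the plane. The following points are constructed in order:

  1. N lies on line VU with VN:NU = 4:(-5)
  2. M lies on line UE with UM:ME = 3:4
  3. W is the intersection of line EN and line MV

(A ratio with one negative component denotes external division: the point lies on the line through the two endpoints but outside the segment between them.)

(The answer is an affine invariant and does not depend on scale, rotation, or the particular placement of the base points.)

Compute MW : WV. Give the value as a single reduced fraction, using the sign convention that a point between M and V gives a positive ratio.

Assign U = (0, 0), V = (1, 0), E = (0, 1) — the answer is frame-independent, so this choice is without loss of generality.
1. N lies on line VU with VN:NU = 4:(-5) ⇒ N = (5, 0)
2. M lies on line UE with UM:ME = 3:4 ⇒ M = (0, 3/7)
3. W is the intersection of line EN and line MV ⇒ W = (-5/2, 3/2)
W = M + t·(V−M) with t = -5/2, so MW:WV = t:(1−t) = -5/2:7/2

MW:WV = -5/7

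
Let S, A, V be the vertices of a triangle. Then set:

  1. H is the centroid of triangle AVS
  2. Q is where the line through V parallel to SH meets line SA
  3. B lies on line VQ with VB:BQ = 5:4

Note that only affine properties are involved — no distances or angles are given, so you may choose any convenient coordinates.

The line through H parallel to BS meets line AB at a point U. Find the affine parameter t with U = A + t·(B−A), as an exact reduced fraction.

t = 1/4

Choose coordinates S = (0, 0), A = (1, 0), V = (0, 1).
1. H is the centroid of triangle AVS ⇒ H = (1/3, 1/3)
2. Q is where the line through V parallel to SH meets line SA ⇒ Q = (-1, 0)
3. B lies on line VQ with VB:BQ = 5:4 ⇒ B = (-5/9, 4/9)
through H parallel to BS: direction (5/9, -4/9); meets AB at U = (11/18, 1/9)
U = A + t·(B−A) with t = 1/4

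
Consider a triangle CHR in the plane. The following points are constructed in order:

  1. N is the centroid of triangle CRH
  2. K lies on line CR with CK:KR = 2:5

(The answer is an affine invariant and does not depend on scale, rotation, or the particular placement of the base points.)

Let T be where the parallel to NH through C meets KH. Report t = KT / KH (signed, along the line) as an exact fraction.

t = -4/3

Choose coordinates C = (0, 0), H = (1, 0), R = (0, 1).
1. N is the centroid of triangle CRH ⇒ N = (1/3, 1/3)
2. K lies on line CR with CK:KR = 2:5 ⇒ K = (0, 2/7)
through C parallel to NH: direction (2/3, -1/3); meets KH at T = (-4/3, 2/3)
T = K + t·(H−K) with t = -4/3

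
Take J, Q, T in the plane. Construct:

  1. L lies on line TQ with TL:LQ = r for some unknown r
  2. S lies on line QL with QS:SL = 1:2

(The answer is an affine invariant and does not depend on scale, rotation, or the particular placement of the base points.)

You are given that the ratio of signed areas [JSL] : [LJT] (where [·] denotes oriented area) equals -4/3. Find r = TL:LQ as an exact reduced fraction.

Set J = (0, 0), Q = (1, 0), T = (0, 1); any affine frame gives the same invariant.
1. With TL:LQ = r, write λ = r/(r+1) so L = T + λ·(Q−T); L is affine-linear in λ
2. S lies on line QL with QS:SL = 1:2 ⇒ S is an affine combination of earlier points and hence also affine-linear in λ
Every point depending on L is an affine combination of L and λ-independent points, so each such coordinate is linear in λ; the λ² term in each signed area is a multiple of (Q−T)×(Q−T) = 0, so 2·[JSL] and 2·[LJT] are each linear in λ. Evaluating at λ=0 and λ=1:
  2·[JSL] = -2/3·λ + 2/3,   2·[LJT] = −λ
So [JSL]:[LJT] = (-2/3·λ + 2/3) / (−λ). Setting this equal to -4/3:
  -2/3·λ + 2/3 = -4/3·(−λ)  ⇒  λ = 1/3
Then r = λ/(1−λ) = (1/3)/(2/3) = 1/2. Check: with r = 1/2, L = (1/3, 2/3) and [JSL]:[LJT] = -4/3 as required.

r = 1/2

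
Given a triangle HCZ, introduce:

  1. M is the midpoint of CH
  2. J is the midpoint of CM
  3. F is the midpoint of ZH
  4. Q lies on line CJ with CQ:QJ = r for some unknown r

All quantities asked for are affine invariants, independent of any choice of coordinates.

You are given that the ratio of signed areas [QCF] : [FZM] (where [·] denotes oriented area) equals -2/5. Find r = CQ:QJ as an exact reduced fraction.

r = 4

Assign H = (0, 0), C = (1, 0), Z = (0, 1) — the answer is frame-independent, so this choice is without loss of generality.
1. M is the midpoint of CH ⇒ M = (1/2, 0)
2. J is the midpoint of CM ⇒ J = (3/4, 0)
3. F is the midpoint of ZH ⇒ F = (0, 1/2)
4. With CQ:QJ = r, write λ = r/(r+1) so Q = C + λ·(J−C); Q is affine-linear in λ
Every point depending on Q is an affine combination of Q and λ-independent points, so each such coordinate is linear in λ; the λ² term in each signed area is a multiple of (J−C)×(J−C) = 0, so 2·[QCF] and 2·[FZM] are each linear in λ. Evaluating at λ=0 and λ=1:
  2·[QCF] = 1/8·λ,   2·[FZM] = -1/4
So [QCF]:[FZM] = (1/8·λ) / (-1/4). Setting this equal to -2/5:
  1/8·λ = -2/5·(-1/4)  ⇒  λ = 4/5
Then r = λ/(1−λ) = (4/5)/(1/5) = 4. Check: with r = 4, Q = (4/5, 0) and [QCF]:[FZM] = -2/5 as required.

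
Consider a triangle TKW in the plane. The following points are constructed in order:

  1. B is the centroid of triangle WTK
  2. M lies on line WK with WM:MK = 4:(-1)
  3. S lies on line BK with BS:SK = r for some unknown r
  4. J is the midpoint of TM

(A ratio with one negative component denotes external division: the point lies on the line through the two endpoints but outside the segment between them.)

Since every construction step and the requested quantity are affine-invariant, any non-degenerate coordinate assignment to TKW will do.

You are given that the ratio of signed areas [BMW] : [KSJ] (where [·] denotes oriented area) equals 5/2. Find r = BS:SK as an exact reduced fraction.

r = 1/4

Assign T = (0, 0), K = (1, 0), W = (0, 1) — the answer is frame-independent, so this choice is without loss of generality.
1. B is the centroid of triangle WTK ⇒ B = (1/3, 1/3)
2. M lies on line WK with WM:MK = 4:(-1) ⇒ M = (4/3, -1/3)
3. With BS:SK = r, write λ = r/(r+1) so S = B + λ·(K−B); S is affine-linear in λ
4. J is the midpoint of TM ⇒ J = (2/3, -1/6)
Every point depending on S is an affine combination of S and λ-independent points, so each such coordinate is linear in λ; the λ² term in each signed area is a multiple of (K−B)×(K−B) = 0, so 2·[BMW] and 2·[KSJ] are each linear in λ. Evaluating at λ=0 and λ=1:
  2·[BMW] = 4/9,   2·[KSJ] = -2/9·λ + 2/9
So [BMW]:[KSJ] = (4/9) / (-2/9·λ + 2/9). Setting this equal to 5/2:
  4/9 = 5/2·(-2/9·λ + 2/9)  ⇒  λ = 1/5
Then r = λ/(1−λ) = (1/5)/(4/5) = 1/4. Check: with r = 1/4, S = (7/15, 4/15) and [BMW]:[KSJ] = 5/2 as required.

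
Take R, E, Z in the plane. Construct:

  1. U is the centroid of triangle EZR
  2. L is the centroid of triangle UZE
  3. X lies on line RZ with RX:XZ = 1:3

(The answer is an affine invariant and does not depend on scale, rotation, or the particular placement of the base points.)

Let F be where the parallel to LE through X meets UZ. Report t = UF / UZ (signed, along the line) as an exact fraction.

t = -7/8

Assign R = (0, 0), E = (1, 0), Z = (0, 1) — the answer is frame-independent, so this choice is without loss of generality.
1. U is the centroid of triangle EZR ⇒ U = (1/3, 1/3)
2. L is the centroid of triangle UZE ⇒ L = (4/9, 4/9)
3. X lies on line RZ with RX:XZ = 1:3 ⇒ X = (0, 1/4)
through X parallel to LE: direction (5/9, -4/9); meets UZ at F = (5/8, -1/4)
F = U + t·(Z−U) with t = -7/8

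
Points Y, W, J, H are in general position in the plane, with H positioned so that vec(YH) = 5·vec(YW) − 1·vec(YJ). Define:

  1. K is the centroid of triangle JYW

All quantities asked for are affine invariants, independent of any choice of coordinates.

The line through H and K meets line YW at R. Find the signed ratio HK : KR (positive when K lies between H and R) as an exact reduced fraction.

Work in coordinates with Y = (0, 0), W = (1, 0), J = (0, 1), H = (5, -1).
1. K is the centroid of triangle JYW ⇒ K = (1/3, 1/3)
line HK meets YW at R = (3/2, 0)
K = H + t·(R−H) with t = 4/3, so HK:KR = 4/3:-1/3

HK:KR = -4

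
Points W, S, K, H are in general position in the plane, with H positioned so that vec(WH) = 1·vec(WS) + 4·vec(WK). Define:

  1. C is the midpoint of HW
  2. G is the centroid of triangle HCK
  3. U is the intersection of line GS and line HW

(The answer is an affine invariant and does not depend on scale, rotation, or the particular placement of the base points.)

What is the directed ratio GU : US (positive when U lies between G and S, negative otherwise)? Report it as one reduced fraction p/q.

Assign W = (0, 0), S = (1, 0), K = (0, 1), H = (1, 4) — the answer is frame-independent, so this choice is without loss of generality.
1. C is the midpoint of HW ⇒ C = (1/2, 2)
2. G is the centroid of triangle HCK ⇒ G = (1/2, 7/3)
3. U is the intersection of line GS and line HW ⇒ U = (7/13, 28/13)
U = G + t·(S−G) with t = 1/13, so GU:US = t:(1−t) = 1/13:12/13

GU:US = 1/12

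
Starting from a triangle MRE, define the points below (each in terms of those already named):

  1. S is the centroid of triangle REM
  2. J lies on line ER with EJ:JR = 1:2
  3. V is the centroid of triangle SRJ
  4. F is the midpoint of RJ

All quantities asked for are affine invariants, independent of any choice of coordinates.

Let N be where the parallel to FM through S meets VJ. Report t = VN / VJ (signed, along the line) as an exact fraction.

Work in coordinates with M = (0, 0), R = (1, 0), E = (0, 1).
1. S is the centroid of triangle REM ⇒ S = (1/3, 1/3)
2. J lies on line ER with EJ:JR = 1:2 ⇒ J = (1/3, 2/3)
3. V is the centroid of triangle SRJ ⇒ V = (5/9, 1/3)
4. F is the midpoint of RJ ⇒ F = (2/3, 1/3)
through S parallel to FM: direction (-2/3, -1/3); meets VJ at N = (1/2, 5/12)
N = V + t·(J−V) with t = 1/4

t = 1/4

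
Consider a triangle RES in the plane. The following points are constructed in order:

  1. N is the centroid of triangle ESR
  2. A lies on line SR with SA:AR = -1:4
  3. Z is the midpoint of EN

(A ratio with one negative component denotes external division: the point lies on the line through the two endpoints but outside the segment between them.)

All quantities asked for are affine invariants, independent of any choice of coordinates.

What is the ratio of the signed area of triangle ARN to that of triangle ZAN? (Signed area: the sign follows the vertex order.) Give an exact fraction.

Set R = (0, 0), E = (1, 0), S = (0, 1); any affine frame gives the same invariant.
1. N is the centroid of triangle ESR ⇒ N = (1/3, 1/3)
2. A lies on line SR with SA:AR = -1:4 ⇒ A = (0, 4/3)
3. Z is the midpoint of EN ⇒ Z = (2/3, 1/6)
2·[ARN] = 4/9, 2·[ZAN] = 5/18
[ARN]:[ZAN] = 4/9:5/18 = 8/5

[ARN]:[ZAN] = 8/5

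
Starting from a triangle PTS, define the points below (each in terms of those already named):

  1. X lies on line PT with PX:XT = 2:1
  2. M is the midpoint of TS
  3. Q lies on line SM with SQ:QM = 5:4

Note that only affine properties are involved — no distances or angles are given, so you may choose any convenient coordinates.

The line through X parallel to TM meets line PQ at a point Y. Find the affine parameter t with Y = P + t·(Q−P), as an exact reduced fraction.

Choose coordinates P = (0, 0), T = (1, 0), S = (0, 1).
1. X lies on line PT with PX:XT = 2:1 ⇒ X = (2/3, 0)
2. M is the midpoint of TS ⇒ M = (1/2, 1/2)
3. Q lies on line SM with SQ:QM = 5:4 ⇒ Q = (5/18, 13/18)
through X parallel to TM: direction (-1/2, 1/2); meets PQ at Y = (5/27, 13/27)
Y = P + t·(Q−P) with t = 2/3

t = 2/3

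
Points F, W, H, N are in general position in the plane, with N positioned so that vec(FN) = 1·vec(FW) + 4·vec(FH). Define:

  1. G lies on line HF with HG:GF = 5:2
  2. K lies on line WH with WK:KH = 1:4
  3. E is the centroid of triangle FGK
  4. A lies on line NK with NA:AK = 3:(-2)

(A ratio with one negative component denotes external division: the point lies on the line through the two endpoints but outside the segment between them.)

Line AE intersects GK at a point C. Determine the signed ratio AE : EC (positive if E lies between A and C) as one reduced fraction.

Work in coordinates with F = (0, 0), W = (1, 0), H = (0, 1), N = (1, 4).
1. G lies on line HF with HG:GF = 5:2 ⇒ G = (0, 2/7)
2. K lies on line WH with WK:KH = 1:4 ⇒ K = (4/5, 1/5)
3. E is the centroid of triangle FGK ⇒ E = (4/15, 17/105)
4. A lies on line NK with NA:AK = 3:(-2) ⇒ A = (2/5, -37/5)
line AE meets GK at C = (84/317, 571/2219)
E = A + t·(C−A) with t = 317/321, so AE:EC = 317/321:4/321

AE:EC = 317/4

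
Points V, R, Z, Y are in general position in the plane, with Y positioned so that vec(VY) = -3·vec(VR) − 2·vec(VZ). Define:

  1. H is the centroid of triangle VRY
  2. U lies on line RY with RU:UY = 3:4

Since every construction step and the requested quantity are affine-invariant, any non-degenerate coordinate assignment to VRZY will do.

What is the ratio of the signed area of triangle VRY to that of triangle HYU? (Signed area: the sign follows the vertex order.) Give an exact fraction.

Assign V = (0, 0), R = (1, 0), Z = (0, 1), Y = (-3, -2) — the answer is frame-independent, so this choice is without loss of generality.
1. H is the centroid of triangle VRY ⇒ H = (-2/3, -2/3)
2. U lies on line RY with RU:UY = 3:4 ⇒ U = (-5/7, -6/7)
2·[VRY] = -2, 2·[HYU] = 8/21
[VRY]:[HYU] = -2:8/21 = -21/4

[VRY]:[HYU] = -21/4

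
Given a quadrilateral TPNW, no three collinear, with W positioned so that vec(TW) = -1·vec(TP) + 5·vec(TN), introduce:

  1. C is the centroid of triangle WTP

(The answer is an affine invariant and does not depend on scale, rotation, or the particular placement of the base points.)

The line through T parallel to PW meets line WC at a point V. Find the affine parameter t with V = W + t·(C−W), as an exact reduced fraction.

Assign T = (0, 0), P = (1, 0), N = (0, 1), W = (-1, 5) — the answer is frame-independent, so this choice is without loss of generality.
1. C is the centroid of triangle WTP ⇒ C = (0, 5/3)
through T parallel to PW: direction (-2, 5); meets WC at V = (2, -5)
V = W + t·(C−W) with t = 3

t = 3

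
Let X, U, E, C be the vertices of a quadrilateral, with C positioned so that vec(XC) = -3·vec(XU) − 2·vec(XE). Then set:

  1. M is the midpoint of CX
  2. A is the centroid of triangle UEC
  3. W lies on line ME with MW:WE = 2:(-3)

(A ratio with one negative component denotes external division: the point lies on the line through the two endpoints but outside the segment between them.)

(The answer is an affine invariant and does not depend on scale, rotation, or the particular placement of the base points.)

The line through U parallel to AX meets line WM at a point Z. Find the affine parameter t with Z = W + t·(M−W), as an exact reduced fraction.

Choose coordinates X = (0, 0), U = (1, 0), E = (0, 1), C = (-3, -2).
1. M is the midpoint of CX ⇒ M = (-3/2, -1)
2. A is the centroid of triangle UEC ⇒ A = (-2/3, -1/3)
3. W lies on line ME with MW:WE = 2:(-3) ⇒ W = (-9/2, -5)
through U parallel to AX: direction (2/3, 1/3); meets WM at Z = (-9/5, -7/5)
Z = W + t·(M−W) with t = 9/10

t = 9/10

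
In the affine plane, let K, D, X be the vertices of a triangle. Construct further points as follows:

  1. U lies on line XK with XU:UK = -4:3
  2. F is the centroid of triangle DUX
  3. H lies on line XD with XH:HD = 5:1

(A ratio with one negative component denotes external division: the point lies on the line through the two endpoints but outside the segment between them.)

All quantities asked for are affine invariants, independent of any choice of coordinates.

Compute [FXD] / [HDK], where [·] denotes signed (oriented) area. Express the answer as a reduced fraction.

Choose coordinates K = (0, 0), D = (1, 0), X = (0, 1).
1. U lies on line XK with XU:UK = -4:3 ⇒ U = (0, -3)
2. F is the centroid of triangle DUX ⇒ F = (1/3, -2/3)
3. H lies on line XD with XH:HD = 5:1 ⇒ H = (5/6, 1/6)
2·[FXD] = -4/3, 2·[HDK] = -1/6
[FXD]:[HDK] = -4/3:-1/6 = 8

[FXD]:[HDK] = 8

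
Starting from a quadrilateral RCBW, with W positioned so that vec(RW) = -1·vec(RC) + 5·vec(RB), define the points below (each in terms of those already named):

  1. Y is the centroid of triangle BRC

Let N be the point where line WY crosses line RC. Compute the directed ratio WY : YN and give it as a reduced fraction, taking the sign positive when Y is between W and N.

Assign R = (0, 0), C = (1, 0), B = (0, 1), W = (-1, 5) — the answer is frame-independent, so this choice is without loss of generality.
1. Y is the centroid of triangle BRC ⇒ Y = (1/3, 1/3)
line WY meets RC at N = (3/7, 0)
Y = W + t·(N−W) with t = 14/15, so WY:YN = 14/15:1/15

WY:YN = 14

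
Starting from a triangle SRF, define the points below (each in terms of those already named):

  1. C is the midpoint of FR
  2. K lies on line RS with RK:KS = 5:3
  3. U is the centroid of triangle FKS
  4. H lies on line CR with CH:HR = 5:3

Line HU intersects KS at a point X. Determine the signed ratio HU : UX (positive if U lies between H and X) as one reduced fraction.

Set S = (0, 0), R = (1, 0), F = (0, 1); any affine frame gives the same invariant.
1. C is the midpoint of FR ⇒ C = (1/2, 1/2)
2. K lies on line RS with RK:KS = 5:3 ⇒ K = (3/8, 0)
3. U is the centroid of triangle FKS ⇒ U = (1/8, 1/3)
4. H lies on line CR with CH:HR = 5:3 ⇒ H = (13/16, 3/16)
line HU meets KS at X = (95/56, 0)
U = H + t·(X−H) with t = -7/9, so HU:UX = -7/9:16/9

HU:UX = -7/16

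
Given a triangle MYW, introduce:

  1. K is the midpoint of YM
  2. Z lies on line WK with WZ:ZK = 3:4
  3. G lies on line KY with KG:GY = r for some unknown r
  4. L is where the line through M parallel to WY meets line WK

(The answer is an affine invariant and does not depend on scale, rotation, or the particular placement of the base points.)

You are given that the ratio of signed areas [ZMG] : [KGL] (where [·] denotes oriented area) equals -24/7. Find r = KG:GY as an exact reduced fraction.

r = 1/4

Assign M = (0, 0), Y = (1, 0), W = (0, 1) — the answer is frame-independent, so this choice is without loss of generality.
1. K is the midpoint of YM ⇒ K = (1/2, 0)
2. Z lies on line WK with WZ:ZK = 3:4 ⇒ Z = (3/14, 4/7)
3. With KG:GY = r, write λ = r/(r+1) so G = K + λ·(Y−K); G is affine-linear in λ
4. L is where the line through M parallel to WY meets line WK ⇒ L = (1, -1)
Every point depending on G is an affine combination of G and λ-independent points, so each such coordinate is linear in λ; the λ² term in each signed area is a multiple of (Y−K)×(Y−K) = 0, so 2·[ZMG] and 2·[KGL] are each linear in λ. Evaluating at λ=0 and λ=1:
  2·[ZMG] = 2/7·λ + 2/7,   2·[KGL] = -1/2·λ
So [ZMG]:[KGL] = (2/7·λ + 2/7) / (-1/2·λ). Setting this equal to -24/7:
  2/7·λ + 2/7 = -24/7·(-1/2·λ)  ⇒  λ = 1/5
Then r = λ/(1−λ) = (1/5)/(4/5) = 1/4. Check: with r = 1/4, G = (3/5, 0) and [ZMG]:[KGL] = -24/7 as required.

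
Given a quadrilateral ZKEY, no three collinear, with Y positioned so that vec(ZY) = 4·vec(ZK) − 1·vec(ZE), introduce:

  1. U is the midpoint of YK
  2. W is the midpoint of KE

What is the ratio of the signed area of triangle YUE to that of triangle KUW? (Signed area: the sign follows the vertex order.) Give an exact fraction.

Set Z = (0, 0), K = (1, 0), E = (0, 1), Y = (4, -1); any affine frame gives the same invariant.
1. U is the midpoint of YK ⇒ U = (5/2, -1/2)
2. W is the midpoint of KE ⇒ W = (1/2, 1/2)
2·[YUE] = -1, 2·[KUW] = 1/2
[YUE]:[KUW] = -1:1/2 = -2

[YUE]:[KUW] = -2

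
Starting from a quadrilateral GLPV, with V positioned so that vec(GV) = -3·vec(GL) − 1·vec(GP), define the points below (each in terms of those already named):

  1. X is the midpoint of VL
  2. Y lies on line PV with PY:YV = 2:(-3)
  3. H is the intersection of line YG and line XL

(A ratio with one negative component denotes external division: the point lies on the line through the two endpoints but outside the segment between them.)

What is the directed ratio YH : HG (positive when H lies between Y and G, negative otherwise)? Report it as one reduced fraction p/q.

Set G = (0, 0), L = (1, 0), P = (0, 1), V = (-3, -1); any affine frame gives the same invariant.
1. X is the midpoint of VL ⇒ X = (-1, -1/2)
2. Y lies on line PV with PY:YV = 2:(-3) ⇒ Y = (6, 5)
3. H is the intersection of line YG and line XL ⇒ H = (-3/7, -5/14)
H = Y + t·(G−Y) with t = 15/14, so YH:HG = t:(1−t) = 15/14:-1/14

YH:HG = -15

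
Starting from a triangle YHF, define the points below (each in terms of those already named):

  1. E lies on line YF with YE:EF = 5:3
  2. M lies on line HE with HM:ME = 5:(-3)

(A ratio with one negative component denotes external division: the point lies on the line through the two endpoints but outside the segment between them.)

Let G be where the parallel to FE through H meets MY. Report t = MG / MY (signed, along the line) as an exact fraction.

Set Y = (0, 0), H = (1, 0), F = (0, 1); any affine frame gives the same invariant.
1. E lies on line YF with YE:EF = 5:3 ⇒ E = (0, 5/8)
2. M lies on line HE with HM:ME = 5:(-3) ⇒ M = (-3/2, 25/16)
through H parallel to FE: direction (0, -3/8); meets MY at G = (1, -25/24)
G = M + t·(Y−M) with t = 5/3

t = 5/3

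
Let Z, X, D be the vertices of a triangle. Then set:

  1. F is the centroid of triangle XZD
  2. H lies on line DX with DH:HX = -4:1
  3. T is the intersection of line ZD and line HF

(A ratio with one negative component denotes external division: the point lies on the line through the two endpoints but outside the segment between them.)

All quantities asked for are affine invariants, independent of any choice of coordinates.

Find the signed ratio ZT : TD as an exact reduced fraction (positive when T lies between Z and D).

Assign Z = (0, 0), X = (1, 0), D = (0, 1) — the answer is frame-independent, so this choice is without loss of generality.
1. F is the centroid of triangle XZD ⇒ F = (1/3, 1/3)
2. H lies on line DX with DH:HX = -4:1 ⇒ H = (4/3, -1/3)
3. T is the intersection of line ZD and line HF ⇒ T = (0, 5/9)
T = Z + t·(D−Z) with t = 5/9, so ZT:TD = t:(1−t) = 5/9:4/9

ZT:TD = 5/4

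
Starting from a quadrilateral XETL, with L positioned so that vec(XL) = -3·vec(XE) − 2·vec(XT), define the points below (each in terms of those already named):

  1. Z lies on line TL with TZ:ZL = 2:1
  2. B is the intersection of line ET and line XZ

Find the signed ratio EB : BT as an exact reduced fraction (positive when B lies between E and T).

Set X = (0, 0), E = (1, 0), T = (0, 1), L = (-3, -2); any affine frame gives the same invariant.
1. Z lies on line TL with TZ:ZL = 2:1 ⇒ Z = (-2, -1)
2. B is the intersection of line ET and line XZ ⇒ B = (2/3, 1/3)
B = E + t·(T−E) with t = 1/3, so EB:BT = t:(1−t) = 1/3:2/3

EB:BT = 1/2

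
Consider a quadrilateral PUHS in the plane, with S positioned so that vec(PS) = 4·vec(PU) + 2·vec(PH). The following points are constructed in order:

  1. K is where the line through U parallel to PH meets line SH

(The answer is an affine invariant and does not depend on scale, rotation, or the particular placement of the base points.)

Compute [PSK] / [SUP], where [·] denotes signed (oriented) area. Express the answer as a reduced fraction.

[PSK]:[SUP] = -3/2

Work in coordinates with P = (0, 0), U = (1, 0), H = (0, 1), S = (4, 2).
1. K is where the line through U parallel to PH meets line SH ⇒ K = (1, 5/4)
2·[PSK] = 3, 2·[SUP] = -2
[PSK]:[SUP] = 3:-2 = -3/2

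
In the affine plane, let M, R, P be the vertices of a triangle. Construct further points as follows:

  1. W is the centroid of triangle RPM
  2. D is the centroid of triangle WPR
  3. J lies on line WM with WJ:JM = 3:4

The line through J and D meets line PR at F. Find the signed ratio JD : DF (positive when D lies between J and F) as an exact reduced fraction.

JD:DF = 32/7

Choose coordinates M = (0, 0), R = (1, 0), P = (0, 1).
1. W is the centroid of triangle RPM ⇒ W = (1/3, 1/3)
2. D is the centroid of triangle WPR ⇒ D = (4/9, 4/9)
3. J lies on line WM with WJ:JM = 3:4 ⇒ J = (4/21, 4/21)
line JD meets PR at F = (1/2, 1/2)
D = J + t·(F−J) with t = 32/39, so JD:DF = 32/39:7/39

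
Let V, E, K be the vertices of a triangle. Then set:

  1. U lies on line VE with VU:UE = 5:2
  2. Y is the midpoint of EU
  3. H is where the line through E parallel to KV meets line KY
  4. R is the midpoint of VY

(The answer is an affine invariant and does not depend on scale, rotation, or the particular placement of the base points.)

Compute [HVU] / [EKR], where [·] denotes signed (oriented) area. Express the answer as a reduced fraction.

Assign V = (0, 0), E = (1, 0), K = (0, 1) — the answer is frame-independent, so this choice is without loss of generality.
1. U lies on line VE with VU:UE = 5:2 ⇒ U = (5/7, 0)
2. Y is the midpoint of EU ⇒ Y = (6/7, 0)
3. H is where the line through E parallel to KV meets line KY ⇒ H = (1, -1/6)
4. R is the midpoint of VY ⇒ R = (3/7, 0)
2·[HVU] = -5/42, 2·[EKR] = 4/7
[HVU]:[EKR] = -5/42:4/7 = -5/24

[HVU]:[EKR] = -5/24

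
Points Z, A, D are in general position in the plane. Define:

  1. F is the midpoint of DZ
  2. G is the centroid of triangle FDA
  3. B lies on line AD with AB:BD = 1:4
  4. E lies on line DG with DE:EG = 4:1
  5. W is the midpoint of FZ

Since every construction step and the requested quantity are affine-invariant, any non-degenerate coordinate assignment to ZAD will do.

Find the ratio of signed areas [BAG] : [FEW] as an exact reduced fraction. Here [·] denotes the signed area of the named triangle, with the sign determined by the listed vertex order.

Choose coordinates Z = (0, 0), A = (1, 0), D = (0, 1).
1. F is the midpoint of DZ ⇒ F = (0, 1/2)
2. G is the centroid of triangle FDA ⇒ G = (1/3, 1/2)
3. B lies on line AD with AB:BD = 1:4 ⇒ B = (4/5, 1/5)
4. E lies on line DG with DE:EG = 4:1 ⇒ E = (4/15, 3/5)
5. W is the midpoint of FZ ⇒ W = (0, 1/4)
2·[BAG] = -1/30, 2·[FEW] = -1/15
[BAG]:[FEW] = -1/30:-1/15 = 1/2

[BAG]:[FEW] = 1/2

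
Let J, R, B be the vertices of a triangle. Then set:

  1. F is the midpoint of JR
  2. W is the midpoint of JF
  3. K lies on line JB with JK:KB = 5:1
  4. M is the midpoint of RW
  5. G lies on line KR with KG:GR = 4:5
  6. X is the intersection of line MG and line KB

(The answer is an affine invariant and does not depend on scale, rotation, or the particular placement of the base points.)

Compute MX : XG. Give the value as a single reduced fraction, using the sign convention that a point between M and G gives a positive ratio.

MX:XG = -45/32

Choose coordinates J = (0, 0), R = (1, 0), B = (0, 1).
1. F is the midpoint of JR ⇒ F = (1/2, 0)
2. W is the midpoint of JF ⇒ W = (1/4, 0)
3. K lies on line JB with JK:KB = 5:1 ⇒ K = (0, 5/6)
4. M is the midpoint of RW ⇒ M = (5/8, 0)
5. G lies on line KR with KG:GR = 4:5 ⇒ G = (4/9, 25/54)
6. X is the intersection of line MG and line KB ⇒ X = (0, 125/78)
X = M + t·(G−M) with t = 45/13, so MX:XG = t:(1−t) = 45/13:-32/13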